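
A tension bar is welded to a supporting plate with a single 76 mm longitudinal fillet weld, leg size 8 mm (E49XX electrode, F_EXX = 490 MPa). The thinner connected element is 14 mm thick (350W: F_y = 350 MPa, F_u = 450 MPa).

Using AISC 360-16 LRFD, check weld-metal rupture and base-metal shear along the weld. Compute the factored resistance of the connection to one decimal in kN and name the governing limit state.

94.8 kN (weld metal governs)

Weld metal: throat = 0.707×8 = 5.656 mm, L = 76 mm. φR_n = 0.75 × 0.6 × 490 × 5.656 × 76 = 94.8 kN.
Base metal shear (14 mm plate): yield φR_n = 1.0×0.6×350×14×76 = 223.4 kN; rupture φR_n = 0.75×0.6×450×14×76 = 215.5 kN; take 215.5 kN (rupture).
Governing: min(94.8, 215.5) = 94.8 kN → weld metal.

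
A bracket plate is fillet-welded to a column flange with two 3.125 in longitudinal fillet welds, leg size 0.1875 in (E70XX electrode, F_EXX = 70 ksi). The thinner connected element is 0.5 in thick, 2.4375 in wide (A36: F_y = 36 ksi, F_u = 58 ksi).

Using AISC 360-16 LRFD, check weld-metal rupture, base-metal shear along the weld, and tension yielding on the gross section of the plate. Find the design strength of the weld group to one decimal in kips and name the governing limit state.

26.1 kips (weld metal governs)

Weld metal: throat = 0.707×0.1875 = 0.13256 in, L = 2×3.125 = 6.25 in. φR_n = 0.75 × 0.6 × 70 × 0.13256 × 6.25 = 26.1 kips.
Base metal shear (0.5 in plate): yield φR_n = 1.0×0.6×36×0.5×6.25 = 67.5 kips; rupture φR_n = 0.75×0.6×58×0.5×6.25 = 81.6 kips; take 67.5 kips (yield).
Tension yield (gross): A_g = 2.4375×0.5 = 1.2188 in². φR_n = 0.90 × 36 × 1.2188 = 39.5 kips.
Governing: min(26.1, 67.5, 39.5) = 26.1 kips → weld metal.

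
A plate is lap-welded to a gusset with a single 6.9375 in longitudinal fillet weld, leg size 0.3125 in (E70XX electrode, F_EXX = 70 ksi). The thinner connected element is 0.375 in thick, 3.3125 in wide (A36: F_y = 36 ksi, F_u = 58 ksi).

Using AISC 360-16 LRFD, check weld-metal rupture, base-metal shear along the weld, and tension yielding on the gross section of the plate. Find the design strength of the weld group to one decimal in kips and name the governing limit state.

40.2 kips (gross-section yield governs)

Weld metal: throat = 0.707×0.3125 = 0.22094 in, L = 6.9375 in. φR_n = 0.75 × 0.6 × 70 × 0.22094 × 6.9375 = 48.3 kips.
Base metal shear (0.375 in plate): yield φR_n = 1.0×0.6×36×0.375×6.9375 = 56.2 kips; rupture φR_n = 0.75×0.6×58×0.375×6.9375 = 67.9 kips; take 56.2 kips (yield).
Tension yield (gross): A_g = 3.3125×0.375 = 1.2422 in². φR_n = 0.90 × 36 × 1.2422 = 40.2 kips.
Governing: min(48.3, 56.2, 40.2) = 40.2 kips → gross-section yield.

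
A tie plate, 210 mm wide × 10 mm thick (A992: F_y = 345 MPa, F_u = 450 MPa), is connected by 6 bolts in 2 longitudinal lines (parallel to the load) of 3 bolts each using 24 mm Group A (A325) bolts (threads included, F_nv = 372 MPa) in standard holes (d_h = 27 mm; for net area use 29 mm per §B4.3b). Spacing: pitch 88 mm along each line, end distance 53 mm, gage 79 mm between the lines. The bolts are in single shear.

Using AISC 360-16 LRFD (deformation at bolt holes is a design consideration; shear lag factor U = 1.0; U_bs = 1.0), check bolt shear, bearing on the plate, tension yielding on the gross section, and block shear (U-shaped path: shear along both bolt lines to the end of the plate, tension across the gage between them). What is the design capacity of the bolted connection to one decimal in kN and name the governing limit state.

652.1 kN (gross-section yield governs)

Bolt shear: A_b = π(24)²/4 = 452.39 mm². φR_n = 0.75 × 372 × 452.39 × 6 × 1 = 757.3 kN.
Bearing (10 mm plate, F_u = 450 MPa): end bolts L_c = 53 − 27/2 = 39.5, R_n = min(1.2×39.5×10×450, 2.4×24×10×450) = 213.3 kN/bolt; interior L_c = 88 − 27 = 61, R_n = 259.2 kN/bolt. φR_n = 0.75 × (2×213.3 + 4×259.2) = 1097.6 kN.
Tension yield (gross): A_g = 210×10 = 2100 mm². φR_n = 0.90 × 345 × 2100 = 652.1 kN.
Block shear: shear path 2×[53+2×88] = 2×229 mm, A_gv = 4580, A_nv = 2×(229 − 2.5×29)×10 = 3130 mm²; tension across gage: (79 − 1×29)×10 = 500 mm². R_n = min(0.6×450×3130, 0.6×345×4580) + 1.0×450×500 = min(845.1, 948.06) + 225 = 1070.1 kN. φR_n = 0.75 × 1070.1 = 802.6 kN.
Governing: min(757.3, 1097.6, 652.1, 802.6) = 652.1 kN → gross-section yield.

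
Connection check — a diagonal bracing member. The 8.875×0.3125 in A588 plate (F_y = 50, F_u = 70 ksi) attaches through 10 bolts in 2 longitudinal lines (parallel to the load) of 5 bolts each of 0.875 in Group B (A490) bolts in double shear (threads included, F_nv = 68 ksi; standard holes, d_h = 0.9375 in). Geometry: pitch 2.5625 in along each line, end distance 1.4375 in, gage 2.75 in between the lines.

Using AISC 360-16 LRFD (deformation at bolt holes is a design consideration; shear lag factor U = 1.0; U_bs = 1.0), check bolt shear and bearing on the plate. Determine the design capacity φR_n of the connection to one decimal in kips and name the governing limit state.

294.1 kips (bearing governs)

Bolt shear: A_b = π(0.875)²/4 = 0.60132 in². φR_n = 0.75 × 68 × 0.60132 × 10 × 2 = 613.3 kips.
Bearing (0.3125 in plate, F_u = 70 ksi): end bolts L_c = 1.4375 − 0.9375/2 = 0.96875, R_n = min(1.2×0.96875×0.3125×70, 2.4×0.875×0.3125×70) = 25.43 kips/bolt; interior L_c = 2.5625 − 0.9375 = 1.625, R_n = 42.656 kips/bolt. φR_n = 0.75 × (2×25.43 + 8×42.656) = 294.1 kips.
Governing: min(613.3, 294.1) = 294.1 kips → bearing.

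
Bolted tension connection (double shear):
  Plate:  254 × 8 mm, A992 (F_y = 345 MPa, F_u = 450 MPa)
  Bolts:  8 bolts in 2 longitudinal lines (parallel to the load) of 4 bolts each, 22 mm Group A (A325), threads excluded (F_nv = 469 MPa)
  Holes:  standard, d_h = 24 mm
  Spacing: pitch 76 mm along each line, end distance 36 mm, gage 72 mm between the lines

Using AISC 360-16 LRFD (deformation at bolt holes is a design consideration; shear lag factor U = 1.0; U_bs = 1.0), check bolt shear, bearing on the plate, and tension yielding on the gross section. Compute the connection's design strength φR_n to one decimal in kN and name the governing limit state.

630.9 kN (gross-section yield governs)

Bolt shear: A_b = π(22)²/4 = 380.13 mm². φR_n = 0.75 × 469 × 380.13 × 8 × 2 = 2139.4 kN.
Bearing (8 mm plate, F_u = 450 MPa): end bolts L_c = 36 − 24/2 = 24, R_n = min(1.2×24×8×450, 2.4×22×8×450) = 103.68 kN/bolt; interior L_c = 76 − 24 = 52, R_n = 190.08 kN/bolt. φR_n = 0.75 × (2×103.68 + 6×190.08) = 1010.9 kN.
Tension yield (gross): A_g = 254×8 = 2032 mm². φR_n = 0.90 × 345 × 2032 = 630.9 kN.
Governing: min(2139.4, 1010.9, 630.9) = 630.9 kN → gross-section yield.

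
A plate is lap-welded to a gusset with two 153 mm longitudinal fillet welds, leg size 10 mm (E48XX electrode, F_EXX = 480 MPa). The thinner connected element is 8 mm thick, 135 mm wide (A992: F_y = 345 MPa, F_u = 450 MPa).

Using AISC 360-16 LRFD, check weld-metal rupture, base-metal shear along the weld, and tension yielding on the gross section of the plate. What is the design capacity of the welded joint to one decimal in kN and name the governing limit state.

335.3 kN (gross-section yield governs)

Weld metal: throat = 0.707×10 = 7.07 mm, L = 2×153 = 306 mm. φR_n = 0.75 × 0.6 × 480 × 7.07 × 306 = 467.3 kN.
Base metal shear (8 mm plate): yield φR_n = 1.0×0.6×345×8×306 = 506.7 kN; rupture φR_n = 0.75×0.6×450×8×306 = 495.7 kN; take 495.7 kN (rupture).
Tension yield (gross): A_g = 135×8 = 1080 mm². φR_n = 0.90 × 345 × 1080 = 335.3 kN.
Governing: min(467.3, 495.7, 335.3) = 335.3 kN → gross-section yield.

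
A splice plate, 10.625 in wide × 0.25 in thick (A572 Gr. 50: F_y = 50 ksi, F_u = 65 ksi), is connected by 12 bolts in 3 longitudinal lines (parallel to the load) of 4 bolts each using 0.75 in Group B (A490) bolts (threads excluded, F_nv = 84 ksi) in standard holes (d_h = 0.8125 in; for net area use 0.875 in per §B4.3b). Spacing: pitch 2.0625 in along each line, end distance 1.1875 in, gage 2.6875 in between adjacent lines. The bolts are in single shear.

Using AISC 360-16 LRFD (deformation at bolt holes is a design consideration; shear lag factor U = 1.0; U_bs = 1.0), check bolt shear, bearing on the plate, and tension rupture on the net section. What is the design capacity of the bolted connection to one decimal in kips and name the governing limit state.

97.5 kips (net-section rupture governs)

Bolt shear: A_b = π(0.75)²/4 = 0.44179 in². φR_n = 0.75 × 84 × 0.44179 × 12 × 1 = 334.0 kips.
Bearing (0.25 in plate, F_u = 65 ksi): end bolts L_c = 1.1875 − 0.8125/2 = 0.78125, R_n = min(1.2×0.78125×0.25×65, 2.4×0.75×0.25×65) = 15.234 kips/bolt; interior L_c = 2.0625 − 0.8125 = 1.25, R_n = 24.375 kips/bolt. φR_n = 0.75 × (3×15.234 + 9×24.375) = 198.8 kips.
Tension rupture (net): A_n = (10.625 − 3×0.875)×0.25 = 2 in² (U = 1.0, A_e = A_n). φR_n = 0.75 × 65 × 2 = 97.5 kips.
Governing: min(334.0, 198.8, 97.5) = 97.5 kips → net-section rupture.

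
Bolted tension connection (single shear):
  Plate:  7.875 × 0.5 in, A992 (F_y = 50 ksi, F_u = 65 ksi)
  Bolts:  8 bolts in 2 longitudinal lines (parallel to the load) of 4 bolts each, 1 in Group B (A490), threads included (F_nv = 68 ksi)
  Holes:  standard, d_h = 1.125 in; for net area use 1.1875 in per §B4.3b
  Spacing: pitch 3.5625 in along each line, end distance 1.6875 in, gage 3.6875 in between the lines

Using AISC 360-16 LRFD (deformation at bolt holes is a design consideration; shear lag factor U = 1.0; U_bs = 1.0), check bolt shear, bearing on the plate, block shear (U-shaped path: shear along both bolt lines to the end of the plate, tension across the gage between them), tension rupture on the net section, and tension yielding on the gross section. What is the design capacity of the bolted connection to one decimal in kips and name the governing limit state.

Bolt shear: A_b = π(1)²/4 = 0.7854 in². φR_n = 0.75 × 68 × 0.7854 × 8 × 1 = 320.4 kips.
Bearing (0.5 in plate, F_u = 65 ksi): end bolts L_c = 1.6875 − 1.125/2 = 1.125, R_n = min(1.2×1.125×0.5×65, 2.4×1×0.5×65) = 43.875 kips/bolt; interior L_c = 3.5625 − 1.125 = 2.4375, R_n = 78 kips/bolt. φR_n = 0.75 × (2×43.875 + 6×78) = 416.8 kips.
Block shear: shear path 2×[1.6875+3×3.5625] = 2×12.375 in, A_gv = 12.375, A_nv = 2×(12.375 − 3.5×1.1875)×0.5 = 8.2188 in²; tension across gage: (3.6875 − 1×1.1875)×0.5 = 1.25 in². R_n = min(0.6×65×8.2188, 0.6×50×12.375) + 1.0×65×1.25 = min(320.53, 371.25) + 81.25 = 401.78 kips. φR_n = 0.75 × 401.78 = 301.3 kips.
Tension rupture (net): A_n = (7.875 − 2×1.1875)×0.5 = 2.75 in² (U = 1.0, A_e = A_n). φR_n = 0.75 × 65 × 2.75 = 134.1 kips.
Tension yield (gross): A_g = 7.875×0.5 = 3.9375 in². φR_n = 0.90 × 50 × 3.9375 = 177.2 kips.
Governing: min(320.4, 416.8, 301.3, 134.1, 177.2) = 134.1 kips → net-section rupture.

134.1 kips (net-section rupture governs)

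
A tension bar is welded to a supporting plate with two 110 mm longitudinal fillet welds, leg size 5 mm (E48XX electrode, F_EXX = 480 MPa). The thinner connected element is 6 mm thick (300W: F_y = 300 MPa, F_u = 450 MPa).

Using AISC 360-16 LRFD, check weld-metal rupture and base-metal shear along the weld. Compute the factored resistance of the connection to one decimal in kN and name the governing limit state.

168.0 kN (weld metal governs)

Weld metal: throat = 0.707×5 = 3.535 mm, L = 2×110 = 220 mm. φR_n = 0.75 × 0.6 × 480 × 3.535 × 220 = 168.0 kN.
Base metal shear (6 mm plate): yield φR_n = 1.0×0.6×300×6×220 = 237.6 kN; rupture φR_n = 0.75×0.6×450×6×220 = 267.3 kN; take 237.6 kN (yield).
Governing: min(168.0, 237.6) = 168.0 kN → weld metal.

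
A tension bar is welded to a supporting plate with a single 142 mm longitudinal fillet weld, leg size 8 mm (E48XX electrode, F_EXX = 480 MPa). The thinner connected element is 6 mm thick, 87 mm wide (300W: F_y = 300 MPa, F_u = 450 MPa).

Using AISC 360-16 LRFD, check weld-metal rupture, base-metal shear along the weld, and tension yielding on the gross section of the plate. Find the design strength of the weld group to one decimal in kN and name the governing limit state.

Weld metal: throat = 0.707×8 = 5.656 mm, L = 142 mm. φR_n = 0.75 × 0.6 × 480 × 5.656 × 142 = 173.5 kN.
Base metal shear (6 mm plate): yield φR_n = 1.0×0.6×300×6×142 = 153.4 kN; rupture φR_n = 0.75×0.6×450×6×142 = 172.5 kN; take 153.4 kN (yield).
Tension yield (gross): A_g = 87×6 = 522 mm². φR_n = 0.90 × 300 × 522 = 140.9 kN.
Governing: min(173.5, 153.4, 140.9) = 140.9 kN → gross-section yield.

140.9 kN (gross-section yield governs)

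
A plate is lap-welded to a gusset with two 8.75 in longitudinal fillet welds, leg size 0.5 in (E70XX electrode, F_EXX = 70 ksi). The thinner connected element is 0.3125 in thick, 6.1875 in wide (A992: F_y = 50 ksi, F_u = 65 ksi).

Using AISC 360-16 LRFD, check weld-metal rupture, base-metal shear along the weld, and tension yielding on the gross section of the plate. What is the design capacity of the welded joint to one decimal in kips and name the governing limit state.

Weld metal: throat = 0.707×0.5 = 0.3535 in, L = 2×8.75 = 17.5 in. φR_n = 0.75 × 0.6 × 70 × 0.3535 × 17.5 = 194.9 kips.
Base metal shear (0.3125 in plate): yield φR_n = 1.0×0.6×50×0.3125×17.5 = 164.1 kips; rupture φR_n = 0.75×0.6×65×0.3125×17.5 = 160.0 kips; take 160.0 kips (rupture).
Tension yield (gross): A_g = 6.1875×0.3125 = 1.9336 in². φR_n = 0.90 × 50 × 1.9336 = 87.0 kips.
Governing: min(194.9, 160.0, 87.0) = 87.0 kips → gross-section yield.

87.0 kips (gross-section yield governs)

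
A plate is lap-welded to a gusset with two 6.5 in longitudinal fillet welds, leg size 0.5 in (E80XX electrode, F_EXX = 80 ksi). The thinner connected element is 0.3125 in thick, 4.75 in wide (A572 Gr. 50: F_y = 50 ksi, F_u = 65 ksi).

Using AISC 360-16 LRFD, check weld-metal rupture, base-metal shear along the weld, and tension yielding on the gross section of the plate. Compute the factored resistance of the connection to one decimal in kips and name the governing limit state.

Weld metal: throat = 0.707×0.5 = 0.3535 in, L = 2×6.5 = 13 in. φR_n = 0.75 × 0.6 × 80 × 0.3535 × 13 = 165.4 kips.
Base metal shear (0.3125 in plate): yield φR_n = 1.0×0.6×50×0.3125×13 = 121.9 kips; rupture φR_n = 0.75×0.6×65×0.3125×13 = 118.8 kips; take 118.8 kips (rupture).
Tension yield (gross): A_g = 4.75×0.3125 = 1.4844 in². φR_n = 0.90 × 50 × 1.4844 = 66.8 kips.
Governing: min(165.4, 118.8, 66.8) = 66.8 kips → gross-section yield.

66.8 kips (gross-section yield governs)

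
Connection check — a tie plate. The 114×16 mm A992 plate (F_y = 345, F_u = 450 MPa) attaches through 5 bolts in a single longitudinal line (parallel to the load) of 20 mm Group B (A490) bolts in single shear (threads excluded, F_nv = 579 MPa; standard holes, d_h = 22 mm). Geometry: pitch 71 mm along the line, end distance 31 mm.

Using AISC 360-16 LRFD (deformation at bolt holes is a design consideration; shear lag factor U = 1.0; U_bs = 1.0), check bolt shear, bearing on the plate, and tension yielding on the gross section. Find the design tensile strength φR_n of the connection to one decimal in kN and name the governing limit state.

Bolt shear: A_b = π(20)²/4 = 314.16 mm². φR_n = 0.75 × 579 × 314.16 × 5 × 1 = 682.1 kN.
Bearing (16 mm plate, F_u = 450 MPa): end bolts L_c = 31 − 22/2 = 20, R_n = min(1.2×20×16×450, 2.4×20×16×450) = 172.8 kN/bolt; interior L_c = 71 − 22 = 49, R_n = 345.6 kN/bolt. φR_n = 0.75 × (1×172.8 + 4×345.6) = 1166.4 kN.
Tension yield (gross): A_g = 114×16 = 1824 mm². φR_n = 0.90 × 345 × 1824 = 566.4 kN.
Governing: min(682.1, 1166.4, 566.4) = 566.4 kN → gross-section yield.

566.4 kN (gross-section yield governs)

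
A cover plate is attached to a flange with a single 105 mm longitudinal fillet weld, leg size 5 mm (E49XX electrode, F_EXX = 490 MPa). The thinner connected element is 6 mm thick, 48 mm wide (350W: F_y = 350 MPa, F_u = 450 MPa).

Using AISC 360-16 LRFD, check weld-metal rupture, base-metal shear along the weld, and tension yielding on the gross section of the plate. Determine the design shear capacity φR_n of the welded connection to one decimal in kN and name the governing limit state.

81.8 kN (weld metal governs)

Weld metal: throat = 0.707×5 = 3.535 mm, L = 105 mm. φR_n = 0.75 × 0.6 × 490 × 3.535 × 105 = 81.8 kN.
Base metal shear (6 mm plate): yield φR_n = 1.0×0.6×350×6×105 = 132.3 kN; rupture φR_n = 0.75×0.6×450×6×105 = 127.6 kN; take 127.6 kN (rupture).
Tension yield (gross): A_g = 48×6 = 288 mm². φR_n = 0.90 × 350 × 288 = 90.7 kN.
Governing: min(81.8, 127.6, 90.7) = 81.8 kN → weld metal.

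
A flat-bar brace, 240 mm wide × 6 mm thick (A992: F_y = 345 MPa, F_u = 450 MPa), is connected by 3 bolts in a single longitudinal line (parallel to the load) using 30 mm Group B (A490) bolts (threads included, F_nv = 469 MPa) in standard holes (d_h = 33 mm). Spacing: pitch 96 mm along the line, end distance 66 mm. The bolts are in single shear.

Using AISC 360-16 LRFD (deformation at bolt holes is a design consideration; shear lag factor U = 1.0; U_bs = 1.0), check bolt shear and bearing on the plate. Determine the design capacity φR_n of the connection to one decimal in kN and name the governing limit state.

411.9 kN (bearing governs)

Bolt shear: A_b = π(30)²/4 = 706.86 mm². φR_n = 0.75 × 469 × 706.86 × 3 × 1 = 745.9 kN.
Bearing (6 mm plate, F_u = 450 MPa): end bolts L_c = 66 − 33/2 = 49.5, R_n = min(1.2×49.5×6×450, 2.4×30×6×450) = 160.38 kN/bolt; interior L_c = 96 − 33 = 63, R_n = 194.4 kN/bolt. φR_n = 0.75 × (1×160.38 + 2×194.4) = 411.9 kN.
Governing: min(745.9, 411.9) = 411.9 kN → bearing.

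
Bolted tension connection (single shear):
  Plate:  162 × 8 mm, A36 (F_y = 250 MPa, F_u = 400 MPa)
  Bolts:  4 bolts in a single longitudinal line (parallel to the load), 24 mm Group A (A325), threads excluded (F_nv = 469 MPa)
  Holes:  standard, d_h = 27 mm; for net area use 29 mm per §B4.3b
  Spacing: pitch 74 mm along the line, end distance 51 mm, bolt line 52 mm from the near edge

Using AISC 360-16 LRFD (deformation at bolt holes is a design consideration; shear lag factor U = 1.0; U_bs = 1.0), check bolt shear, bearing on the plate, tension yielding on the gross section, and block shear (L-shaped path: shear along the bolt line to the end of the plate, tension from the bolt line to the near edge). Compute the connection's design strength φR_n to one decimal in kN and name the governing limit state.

Bolt shear: A_b = π(24)²/4 = 452.39 mm². φR_n = 0.75 × 469 × 452.39 × 4 × 1 = 636.5 kN.
Bearing (8 mm plate, F_u = 400 MPa): end bolts L_c = 51 − 27/2 = 37.5, R_n = min(1.2×37.5×8×400, 2.4×24×8×400) = 144 kN/bolt; interior L_c = 74 − 27 = 47, R_n = 180.48 kN/bolt. φR_n = 0.75 × (1×144 + 3×180.48) = 514.1 kN.
Tension yield (gross): A_g = 162×8 = 1296 mm². φR_n = 0.90 × 250 × 1296 = 291.6 kN.
Block shear: shear path 1×[51+3×74] = 1×273 mm, A_gv = 2184, A_nv = 1×(273 − 3.5×29)×8 = 1372 mm²; tension to near edge: (52 − 0.5×29)×8 = 300 mm². R_n = min(0.6×400×1372, 0.6×250×2184) + 1.0×400×300 = min(329.28, 327.6) + 120 = 447.6 kN. φR_n = 0.75 × 447.6 = 335.7 kN.
Governing: min(636.5, 514.1, 291.6, 335.7) = 291.6 kN → gross-section yield.

291.6 kN (gross-section yield governs)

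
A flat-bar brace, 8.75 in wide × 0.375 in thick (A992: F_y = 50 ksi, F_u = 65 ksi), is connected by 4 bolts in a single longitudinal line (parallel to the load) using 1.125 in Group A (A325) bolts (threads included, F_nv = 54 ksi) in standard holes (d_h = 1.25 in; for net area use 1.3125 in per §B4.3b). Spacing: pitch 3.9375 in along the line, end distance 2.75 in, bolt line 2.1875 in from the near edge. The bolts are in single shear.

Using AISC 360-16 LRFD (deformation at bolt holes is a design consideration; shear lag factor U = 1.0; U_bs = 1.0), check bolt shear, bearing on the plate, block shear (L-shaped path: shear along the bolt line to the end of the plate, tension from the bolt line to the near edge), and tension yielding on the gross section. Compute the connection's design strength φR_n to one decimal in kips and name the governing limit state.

137.3 kips (block shear governs)

Bolt shear: A_b = π(1.125)²/4 = 0.99402 in². φR_n = 0.75 × 54 × 0.99402 × 4 × 1 = 161.0 kips.
Bearing (0.375 in plate, F_u = 65 ksi): end bolts L_c = 2.75 − 1.25/2 = 2.125, R_n = min(1.2×2.125×0.375×65, 2.4×1.125×0.375×65) = 62.156 kips/bolt; interior L_c = 3.9375 − 1.25 = 2.6875, R_n = 65.813 kips/bolt. φR_n = 0.75 × (1×62.156 + 3×65.813) = 194.7 kips.
Block shear: shear path 1×[2.75+3×3.9375] = 1×14.5625 in, A_gv = 5.4609, A_nv = 1×(14.5625 − 3.5×1.3125)×0.375 = 3.7383 in²; tension to near edge: (2.1875 − 0.5×1.3125)×0.375 = 0.57422 in². R_n = min(0.6×65×3.7383, 0.6×50×5.4609) + 1.0×65×0.57422 = min(145.79, 163.83) + 37.324 = 183.11 kips. φR_n = 0.75 × 183.11 = 137.3 kips.
Tension yield (gross): A_g = 8.75×0.375 = 3.2813 in². φR_n = 0.90 × 50 × 3.2813 = 147.7 kips.
Governing: min(161.0, 194.7, 137.3, 147.7) = 137.3 kips → block shear.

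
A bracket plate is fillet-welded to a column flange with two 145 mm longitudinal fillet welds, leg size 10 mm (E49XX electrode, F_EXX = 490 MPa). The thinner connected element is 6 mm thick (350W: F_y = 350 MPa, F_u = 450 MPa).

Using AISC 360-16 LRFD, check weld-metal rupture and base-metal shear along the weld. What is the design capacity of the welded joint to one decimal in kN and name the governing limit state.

Weld metal: throat = 0.707×10 = 7.07 mm, L = 2×145 = 290 mm. φR_n = 0.75 × 0.6 × 490 × 7.07 × 290 = 452.1 kN.
Base metal shear (6 mm plate): yield φR_n = 1.0×0.6×350×6×290 = 365.4 kN; rupture φR_n = 0.75×0.6×450×6×290 = 352.4 kN; take 352.4 kN (rupture).
Governing: min(452.1, 352.4) = 352.4 kN → base-metal shear.

352.4 kN (base-metal shear governs)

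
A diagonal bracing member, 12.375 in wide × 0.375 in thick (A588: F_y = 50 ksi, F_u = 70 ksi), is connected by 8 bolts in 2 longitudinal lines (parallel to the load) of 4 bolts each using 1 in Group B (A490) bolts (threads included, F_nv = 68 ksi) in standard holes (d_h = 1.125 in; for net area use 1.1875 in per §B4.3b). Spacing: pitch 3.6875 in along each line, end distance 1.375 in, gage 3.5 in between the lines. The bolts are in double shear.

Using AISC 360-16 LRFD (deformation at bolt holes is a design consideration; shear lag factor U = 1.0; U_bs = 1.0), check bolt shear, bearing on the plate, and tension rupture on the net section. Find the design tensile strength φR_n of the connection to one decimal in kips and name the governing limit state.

196.9 kips (net-section rupture governs)

Bolt shear: A_b = π(1)²/4 = 0.7854 in². φR_n = 0.75 × 68 × 0.7854 × 8 × 2 = 640.9 kips.
Bearing (0.375 in plate, F_u = 70 ksi): end bolts L_c = 1.375 − 1.125/2 = 0.8125, R_n = min(1.2×0.8125×0.375×70, 2.4×1×0.375×70) = 25.594 kips/bolt; interior L_c = 3.6875 − 1.125 = 2.5625, R_n = 63 kips/bolt. φR_n = 0.75 × (2×25.594 + 6×63) = 321.9 kips.
Tension rupture (net): A_n = (12.375 − 2×1.1875)×0.375 = 3.75 in² (U = 1.0, A_e = A_n). φR_n = 0.75 × 70 × 3.75 = 196.9 kips.
Governing: min(640.9, 321.9, 196.9) = 196.9 kips → net-section rupture.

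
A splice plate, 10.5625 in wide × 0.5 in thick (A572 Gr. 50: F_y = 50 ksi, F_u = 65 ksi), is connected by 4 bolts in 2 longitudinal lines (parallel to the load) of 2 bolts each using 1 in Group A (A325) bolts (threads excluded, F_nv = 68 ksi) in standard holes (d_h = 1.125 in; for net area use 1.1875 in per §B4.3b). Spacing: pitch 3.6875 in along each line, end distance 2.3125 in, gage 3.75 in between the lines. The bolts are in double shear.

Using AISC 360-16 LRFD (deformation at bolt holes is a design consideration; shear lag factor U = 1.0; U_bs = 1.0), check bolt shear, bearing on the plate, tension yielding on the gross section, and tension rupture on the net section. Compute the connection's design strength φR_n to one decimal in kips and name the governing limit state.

199.6 kips (net-section rupture governs)

Bolt shear: A_b = π(1)²/4 = 0.7854 in². φR_n = 0.75 × 68 × 0.7854 × 4 × 2 = 320.4 kips.
Bearing (0.5 in plate, F_u = 65 ksi): end bolts L_c = 2.3125 − 1.125/2 = 1.75, R_n = min(1.2×1.75×0.5×65, 2.4×1×0.5×65) = 68.25 kips/bolt; interior L_c = 3.6875 − 1.125 = 2.5625, R_n = 78 kips/bolt. φR_n = 0.75 × (2×68.25 + 2×78) = 219.4 kips.
Tension yield (gross): A_g = 10.5625×0.5 = 5.2813 in². φR_n = 0.90 × 50 × 5.2813 = 237.7 kips.
Tension rupture (net): A_n = (10.5625 − 2×1.1875)×0.5 = 4.0938 in² (U = 1.0, A_e = A_n). φR_n = 0.75 × 65 × 4.0938 = 199.6 kips.
Governing: min(320.4, 219.4, 237.7, 199.6) = 199.6 kips → net-section rupture.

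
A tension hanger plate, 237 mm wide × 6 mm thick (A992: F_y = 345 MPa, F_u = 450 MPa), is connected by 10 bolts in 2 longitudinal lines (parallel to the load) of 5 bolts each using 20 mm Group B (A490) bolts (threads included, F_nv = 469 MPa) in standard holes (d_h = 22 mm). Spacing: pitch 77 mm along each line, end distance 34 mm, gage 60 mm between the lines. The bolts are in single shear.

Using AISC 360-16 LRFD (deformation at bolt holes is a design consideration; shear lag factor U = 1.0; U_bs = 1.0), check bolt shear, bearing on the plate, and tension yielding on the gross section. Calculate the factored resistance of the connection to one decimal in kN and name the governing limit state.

Bolt shear: A_b = π(20)²/4 = 314.16 mm². φR_n = 0.75 × 469 × 314.16 × 10 × 1 = 1105.1 kN.
Bearing (6 mm plate, F_u = 450 MPa): end bolts L_c = 34 − 22/2 = 23, R_n = min(1.2×23×6×450, 2.4×20×6×450) = 74.52 kN/bolt; interior L_c = 77 − 22 = 55, R_n = 129.6 kN/bolt. φR_n = 0.75 × (2×74.52 + 8×129.6) = 889.4 kN.
Tension yield (gross): A_g = 237×6 = 1422 mm². φR_n = 0.90 × 345 × 1422 = 441.5 kN.
Governing: min(1105.1, 889.4, 441.5) = 441.5 kN → gross-section yield.

441.5 kN (gross-section yield governs)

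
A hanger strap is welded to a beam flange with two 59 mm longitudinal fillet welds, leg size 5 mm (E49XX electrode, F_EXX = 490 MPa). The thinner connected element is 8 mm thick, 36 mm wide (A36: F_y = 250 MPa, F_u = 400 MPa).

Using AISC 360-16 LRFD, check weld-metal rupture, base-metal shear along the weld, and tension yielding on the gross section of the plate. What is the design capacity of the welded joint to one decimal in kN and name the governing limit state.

Weld metal: throat = 0.707×5 = 3.535 mm, L = 2×59 = 118 mm. φR_n = 0.75 × 0.6 × 490 × 3.535 × 118 = 92.0 kN.
Base metal shear (8 mm plate): yield φR_n = 1.0×0.6×250×8×118 = 141.6 kN; rupture φR_n = 0.75×0.6×400×8×118 = 169.9 kN; take 141.6 kN (yield).
Tension yield (gross): A_g = 36×8 = 288 mm². φR_n = 0.90 × 250 × 288 = 64.8 kN.
Governing: min(92.0, 141.6, 64.8) = 64.8 kN → gross-section yield.

64.8 kN (gross-section yield governs)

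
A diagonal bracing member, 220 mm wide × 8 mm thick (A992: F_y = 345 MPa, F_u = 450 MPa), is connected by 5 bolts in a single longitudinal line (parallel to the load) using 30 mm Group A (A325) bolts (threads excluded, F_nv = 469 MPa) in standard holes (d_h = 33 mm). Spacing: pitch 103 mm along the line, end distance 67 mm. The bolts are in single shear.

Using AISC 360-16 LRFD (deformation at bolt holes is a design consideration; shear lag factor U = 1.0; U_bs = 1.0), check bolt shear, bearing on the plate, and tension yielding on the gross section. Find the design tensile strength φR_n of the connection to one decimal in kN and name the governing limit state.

Bolt shear: A_b = π(30)²/4 = 706.86 mm². φR_n = 0.75 × 469 × 706.86 × 5 × 1 = 1243.2 kN.
Bearing (8 mm plate, F_u = 450 MPa): end bolts L_c = 67 − 33/2 = 50.5, R_n = min(1.2×50.5×8×450, 2.4×30×8×450) = 218.16 kN/bolt; interior L_c = 103 − 33 = 70, R_n = 259.2 kN/bolt. φR_n = 0.75 × (1×218.16 + 4×259.2) = 941.2 kN.
Tension yield (gross): A_g = 220×8 = 1760 mm². φR_n = 0.90 × 345 × 1760 = 546.5 kN.
Governing: min(1243.2, 941.2, 546.5) = 546.5 kN → gross-section yield.

546.5 kN (gross-section yield governs)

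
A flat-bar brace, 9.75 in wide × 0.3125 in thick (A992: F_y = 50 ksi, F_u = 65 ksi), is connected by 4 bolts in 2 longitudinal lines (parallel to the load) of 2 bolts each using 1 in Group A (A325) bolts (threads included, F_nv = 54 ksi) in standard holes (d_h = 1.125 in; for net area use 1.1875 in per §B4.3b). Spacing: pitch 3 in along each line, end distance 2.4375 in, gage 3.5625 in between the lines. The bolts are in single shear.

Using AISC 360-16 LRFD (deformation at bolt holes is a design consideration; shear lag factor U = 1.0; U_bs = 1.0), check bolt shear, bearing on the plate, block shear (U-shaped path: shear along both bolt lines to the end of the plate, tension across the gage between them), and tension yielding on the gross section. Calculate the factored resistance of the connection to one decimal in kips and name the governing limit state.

Bolt shear: A_b = π(1)²/4 = 0.7854 in². φR_n = 0.75 × 54 × 0.7854 × 4 × 1 = 127.2 kips.
Bearing (0.3125 in plate, F_u = 65 ksi): end bolts L_c = 2.4375 − 1.125/2 = 1.875, R_n = min(1.2×1.875×0.3125×65, 2.4×1×0.3125×65) = 45.703 kips/bolt; interior L_c = 3 − 1.125 = 1.875, R_n = 45.703 kips/bolt. φR_n = 0.75 × (2×45.703 + 2×45.703) = 137.1 kips.
Block shear: shear path 2×[2.4375+1×3] = 2×5.4375 in, A_gv = 3.3984, A_nv = 2×(5.4375 − 1.5×1.1875)×0.3125 = 2.2852 in²; tension across gage: (3.5625 − 1×1.1875)×0.3125 = 0.74219 in². R_n = min(0.6×65×2.2852, 0.6×50×3.3984) + 1.0×65×0.74219 = min(89.123, 101.95) + 48.242 = 137.37 kips. φR_n = 0.75 × 137.37 = 103.0 kips.
Tension yield (gross): A_g = 9.75×0.3125 = 3.0469 in². φR_n = 0.90 × 50 × 3.0469 = 137.1 kips.
Governing: min(127.2, 137.1, 103.0, 137.1) = 103.0 kips → block shear.

103.0 kips (block shear governs)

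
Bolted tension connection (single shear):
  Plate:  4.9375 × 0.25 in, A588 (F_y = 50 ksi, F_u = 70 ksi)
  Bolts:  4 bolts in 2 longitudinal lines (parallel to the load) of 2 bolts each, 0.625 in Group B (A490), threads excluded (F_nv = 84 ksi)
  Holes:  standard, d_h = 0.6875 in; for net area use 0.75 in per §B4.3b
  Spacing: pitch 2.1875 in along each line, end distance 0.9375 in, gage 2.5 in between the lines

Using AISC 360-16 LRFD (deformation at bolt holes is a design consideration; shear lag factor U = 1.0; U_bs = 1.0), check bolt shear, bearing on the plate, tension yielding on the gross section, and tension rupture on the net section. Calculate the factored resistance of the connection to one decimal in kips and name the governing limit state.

Bolt shear: A_b = π(0.625)²/4 = 0.3068 in². φR_n = 0.75 × 84 × 0.3068 × 4 × 1 = 77.3 kips.
Bearing (0.25 in plate, F_u = 70 ksi): end bolts L_c = 0.9375 − 0.6875/2 = 0.59375, R_n = min(1.2×0.59375×0.25×70, 2.4×0.625×0.25×70) = 12.469 kips/bolt; interior L_c = 2.1875 − 0.6875 = 1.5, R_n = 26.25 kips/bolt. φR_n = 0.75 × (2×12.469 + 2×26.25) = 58.1 kips.
Tension yield (gross): A_g = 4.9375×0.25 = 1.2344 in². φR_n = 0.90 × 50 × 1.2344 = 55.5 kips.
Tension rupture (net): A_n = (4.9375 − 2×0.75)×0.25 = 0.85938 in² (U = 1.0, A_e = A_n). φR_n = 0.75 × 70 × 0.85938 = 45.1 kips.
Governing: min(77.3, 58.1, 55.5, 45.1) = 45.1 kips → net-section rupture.

45.1 kips (net-section rupture governs)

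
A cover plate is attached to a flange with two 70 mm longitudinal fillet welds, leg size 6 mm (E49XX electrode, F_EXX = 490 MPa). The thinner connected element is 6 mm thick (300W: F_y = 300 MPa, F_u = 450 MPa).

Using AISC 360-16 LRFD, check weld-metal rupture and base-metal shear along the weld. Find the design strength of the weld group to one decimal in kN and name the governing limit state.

131.0 kN (weld metal governs)

Weld metal: throat = 0.707×6 = 4.242 mm, L = 2×70 = 140 mm. φR_n = 0.75 × 0.6 × 490 × 4.242 × 140 = 131.0 kN.
Base metal shear (6 mm plate): yield φR_n = 1.0×0.6×300×6×140 = 151.2 kN; rupture φR_n = 0.75×0.6×450×6×140 = 170.1 kN; take 151.2 kN (yield).
Governing: min(131.0, 151.2) = 131.0 kN → weld metal.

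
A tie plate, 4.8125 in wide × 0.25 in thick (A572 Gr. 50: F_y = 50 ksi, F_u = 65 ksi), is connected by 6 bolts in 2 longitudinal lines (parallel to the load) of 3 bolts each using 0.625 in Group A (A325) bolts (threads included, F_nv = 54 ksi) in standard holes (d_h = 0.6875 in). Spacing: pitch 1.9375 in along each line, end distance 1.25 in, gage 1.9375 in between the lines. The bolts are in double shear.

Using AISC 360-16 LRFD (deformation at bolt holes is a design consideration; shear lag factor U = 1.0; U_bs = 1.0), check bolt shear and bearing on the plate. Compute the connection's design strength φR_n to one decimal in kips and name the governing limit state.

Bolt shear: A_b = π(0.625)²/4 = 0.3068 in². φR_n = 0.75 × 54 × 0.3068 × 6 × 2 = 149.1 kips.
Bearing (0.25 in plate, F_u = 65 ksi): end bolts L_c = 1.25 − 0.6875/2 = 0.90625, R_n = min(1.2×0.90625×0.25×65, 2.4×0.625×0.25×65) = 17.672 kips/bolt; interior L_c = 1.9375 − 0.6875 = 1.25, R_n = 24.375 kips/bolt. φR_n = 0.75 × (2×17.672 + 4×24.375) = 99.6 kips.
Governing: min(149.1, 99.6) = 99.6 kips → bearing.

99.6 kips (bearing governs)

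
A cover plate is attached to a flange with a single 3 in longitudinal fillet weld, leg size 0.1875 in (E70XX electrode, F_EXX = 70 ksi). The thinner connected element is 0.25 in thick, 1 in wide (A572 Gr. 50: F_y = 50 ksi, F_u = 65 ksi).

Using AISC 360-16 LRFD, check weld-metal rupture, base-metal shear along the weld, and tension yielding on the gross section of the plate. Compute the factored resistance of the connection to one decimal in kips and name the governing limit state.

Weld metal: throat = 0.707×0.1875 = 0.13256 in, L = 3 in. φR_n = 0.75 × 0.6 × 70 × 0.13256 × 3 = 12.5 kips.
Base metal shear (0.25 in plate): yield φR_n = 1.0×0.6×50×0.25×3 = 22.5 kips; rupture φR_n = 0.75×0.6×65×0.25×3 = 21.9 kips; take 21.9 kips (rupture).
Tension yield (gross): A_g = 1×0.25 = 0.25 in². φR_n = 0.90 × 50 × 0.25 = 11.3 kips.
Governing: min(12.5, 21.9, 11.3) = 11.3 kips → gross-section yield.

11.3 kips (gross-section yield governs)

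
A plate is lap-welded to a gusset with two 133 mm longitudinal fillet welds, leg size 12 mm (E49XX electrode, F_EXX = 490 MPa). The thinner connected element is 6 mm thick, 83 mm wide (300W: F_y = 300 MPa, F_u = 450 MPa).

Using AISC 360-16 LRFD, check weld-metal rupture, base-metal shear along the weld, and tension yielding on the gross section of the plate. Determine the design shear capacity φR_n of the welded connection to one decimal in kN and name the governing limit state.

134.5 kN (gross-section yield governs)

Weld metal: throat = 0.707×12 = 8.484 mm, L = 2×133 = 266 mm. φR_n = 0.75 × 0.6 × 490 × 8.484 × 266 = 497.6 kN.
Base metal shear (6 mm plate): yield φR_n = 1.0×0.6×300×6×266 = 287.3 kN; rupture φR_n = 0.75×0.6×450×6×266 = 323.2 kN; take 287.3 kN (yield).
Tension yield (gross): A_g = 83×6 = 498 mm². φR_n = 0.90 × 300 × 498 = 134.5 kN.
Governing: min(497.6, 287.3, 134.5) = 134.5 kN → gross-section yield.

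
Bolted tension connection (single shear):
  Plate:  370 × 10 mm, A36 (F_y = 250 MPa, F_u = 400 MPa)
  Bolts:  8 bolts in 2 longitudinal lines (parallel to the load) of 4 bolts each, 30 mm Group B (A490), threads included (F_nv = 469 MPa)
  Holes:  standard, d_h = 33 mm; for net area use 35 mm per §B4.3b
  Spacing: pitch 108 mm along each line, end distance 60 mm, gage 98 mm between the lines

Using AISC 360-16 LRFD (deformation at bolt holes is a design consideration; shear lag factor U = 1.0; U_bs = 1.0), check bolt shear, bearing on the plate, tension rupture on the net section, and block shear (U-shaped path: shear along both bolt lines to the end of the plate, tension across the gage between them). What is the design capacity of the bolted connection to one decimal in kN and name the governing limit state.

900.0 kN (net-section rupture governs)

Bolt shear: A_b = π(30)²/4 = 706.86 mm². φR_n = 0.75 × 469 × 706.86 × 8 × 1 = 1989.1 kN.
Bearing (10 mm plate, F_u = 400 MPa): end bolts L_c = 60 − 33/2 = 43.5, R_n = min(1.2×43.5×10×400, 2.4×30×10×400) = 208.8 kN/bolt; interior L_c = 108 − 33 = 75, R_n = 288 kN/bolt. φR_n = 0.75 × (2×208.8 + 6×288) = 1609.2 kN.
Tension rupture (net): A_n = (370 − 2×35)×10 = 3000 mm² (U = 1.0, A_e = A_n). φR_n = 0.75 × 400 × 3000 = 900.0 kN.
Block shear: shear path 2×[60+3×108] = 2×384 mm, A_gv = 7680, A_nv = 2×(384 − 3.5×35)×10 = 5230 mm²; tension across gage: (98 − 1×35)×10 = 630 mm². R_n = min(0.6×400×5230, 0.6×250×7680) + 1.0×400×630 = min(1255.2, 1152) + 252 = 1404 kN. φR_n = 0.75 × 1404 = 1053.0 kN.
Governing: min(1989.1, 1609.2, 900.0, 1053.0) = 900.0 kN → net-section rupture.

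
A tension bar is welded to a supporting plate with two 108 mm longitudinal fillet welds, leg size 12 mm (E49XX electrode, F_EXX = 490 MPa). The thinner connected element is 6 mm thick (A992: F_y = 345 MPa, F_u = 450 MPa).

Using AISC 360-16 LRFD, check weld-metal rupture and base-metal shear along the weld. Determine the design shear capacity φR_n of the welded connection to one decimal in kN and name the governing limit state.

Weld metal: throat = 0.707×12 = 8.484 mm, L = 2×108 = 216 mm. φR_n = 0.75 × 0.6 × 490 × 8.484 × 216 = 404.1 kN.
Base metal shear (6 mm plate): yield φR_n = 1.0×0.6×345×6×216 = 268.3 kN; rupture φR_n = 0.75×0.6×450×6×216 = 262.4 kN; take 262.4 kN (rupture).
Governing: min(404.1, 262.4) = 262.4 kN → base-metal shear.

262.4 kN (base-metal shear governs)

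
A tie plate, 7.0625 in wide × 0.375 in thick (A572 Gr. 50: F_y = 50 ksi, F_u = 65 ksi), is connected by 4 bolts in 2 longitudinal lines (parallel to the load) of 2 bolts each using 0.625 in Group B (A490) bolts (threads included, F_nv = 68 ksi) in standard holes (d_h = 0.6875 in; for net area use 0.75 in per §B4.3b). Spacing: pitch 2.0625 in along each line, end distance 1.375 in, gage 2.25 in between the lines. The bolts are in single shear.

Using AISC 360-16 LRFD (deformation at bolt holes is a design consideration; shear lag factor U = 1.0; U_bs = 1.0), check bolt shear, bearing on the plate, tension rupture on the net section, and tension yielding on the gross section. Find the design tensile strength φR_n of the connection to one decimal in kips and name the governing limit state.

Bolt shear: A_b = π(0.625)²/4 = 0.3068 in². φR_n = 0.75 × 68 × 0.3068 × 4 × 1 = 62.6 kips.
Bearing (0.375 in plate, F_u = 65 ksi): end bolts L_c = 1.375 − 0.6875/2 = 1.03125, R_n = min(1.2×1.03125×0.375×65, 2.4×0.625×0.375×65) = 30.164 kips/bolt; interior L_c = 2.0625 − 0.6875 = 1.375, R_n = 36.563 kips/bolt. φR_n = 0.75 × (2×30.164 + 2×36.563) = 100.1 kips.
Tension rupture (net): A_n = (7.0625 − 2×0.75)×0.375 = 2.0859 in² (U = 1.0, A_e = A_n). φR_n = 0.75 × 65 × 2.0859 = 101.7 kips.
Tension yield (gross): A_g = 7.0625×0.375 = 2.6484 in². φR_n = 0.90 × 50 × 2.6484 = 119.2 kips.
Governing: min(62.6, 100.1, 101.7, 119.2) = 62.6 kips → bolt shear.

62.6 kips (bolt shear governs)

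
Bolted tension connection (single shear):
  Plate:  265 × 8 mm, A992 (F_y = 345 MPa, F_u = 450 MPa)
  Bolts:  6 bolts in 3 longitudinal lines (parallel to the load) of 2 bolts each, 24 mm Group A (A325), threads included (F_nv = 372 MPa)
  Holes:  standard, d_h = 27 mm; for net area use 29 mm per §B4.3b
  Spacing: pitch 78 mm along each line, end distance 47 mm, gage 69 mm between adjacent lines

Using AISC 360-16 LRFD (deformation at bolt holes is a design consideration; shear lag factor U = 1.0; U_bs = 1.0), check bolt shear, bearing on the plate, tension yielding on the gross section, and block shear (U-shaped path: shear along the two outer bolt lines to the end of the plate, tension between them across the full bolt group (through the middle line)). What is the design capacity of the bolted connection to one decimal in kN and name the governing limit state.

Bolt shear: A_b = π(24)²/4 = 452.39 mm². φR_n = 0.75 × 372 × 452.39 × 6 × 1 = 757.3 kN.
Bearing (8 mm plate, F_u = 450 MPa): end bolts L_c = 47 − 27/2 = 33.5, R_n = min(1.2×33.5×8×450, 2.4×24×8×450) = 144.72 kN/bolt; interior L_c = 78 − 27 = 51, R_n = 207.36 kN/bolt. φR_n = 0.75 × (3×144.72 + 3×207.36) = 792.2 kN.
Tension yield (gross): A_g = 265×8 = 2120 mm². φR_n = 0.90 × 345 × 2120 = 658.3 kN.
Block shear: shear path 2×[47+1×78] = 2×125 mm, A_gv = 2000, A_nv = 2×(125 − 1.5×29)×8 = 1304 mm²; tension across gage: (138 − 2×29)×8 = 640 mm². R_n = min(0.6×450×1304, 0.6×345×2000) + 1.0×450×640 = min(352.08, 414) + 288 = 640.08 kN. φR_n = 0.75 × 640.08 = 480.1 kN.
Governing: min(757.3, 792.2, 658.3, 480.1) = 480.1 kN → block shear.

480.1 kN (block shear governs)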